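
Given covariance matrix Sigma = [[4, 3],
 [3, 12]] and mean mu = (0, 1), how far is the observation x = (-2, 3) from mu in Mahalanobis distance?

Step 1 — centre the observation: (x - mu) = (-2, 2).

Step 2 — invert Sigma. det(Sigma) = 4·12 - (3)² = 39.
  Sigma^{-1} = (1/det) · [[d, -b], [-b, a]] = [[0.3077, -0.0769],
 [-0.0769, 0.1026]].

Step 3 — form the quadratic (x - mu)^T · Sigma^{-1} · (x - mu):
  Sigma^{-1} · (x - mu) = (-0.7692, 0.359).
  (x - mu)^T · [Sigma^{-1} · (x - mu)] = (-2)·(-0.7692) + (2)·(0.359) = 2.2564.

Step 4 — take square root: d = √(2.2564) ≈ 1.5021.

d(x, mu) = √(2.2564) ≈ 1.5021


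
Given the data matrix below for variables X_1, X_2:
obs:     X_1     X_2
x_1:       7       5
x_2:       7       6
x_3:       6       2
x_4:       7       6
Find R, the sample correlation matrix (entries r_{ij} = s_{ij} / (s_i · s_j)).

Step 1 — column means:
  mean(X_1) = (7 + 7 + 6 + 7) / 4 = 27/4 = 6.75
  mean(X_2) = (5 + 6 + 2 + 6) / 4 = 19/4 = 4.75

Step 2 — sample variances and covariances s[i,j] = (1/(n-1)) · Σ_k (x_{k,i} - mean_i) · (x_{k,j} - mean_j), with n-1 = 3:
  s[X_1,X_1] = ((0.25)·(0.25) + (0.25)·(0.25) + (-0.75)·(-0.75) + (0.25)·(0.25)) / 3 = 0.75/3 = 0.25
  s[X_1,X_2] = ((0.25)·(0.25) + (0.25)·(1.25) + (-0.75)·(-2.75) + (0.25)·(1.25)) / 3 = 2.75/3 = 0.9167
  s[X_2,X_2] = ((0.25)·(0.25) + (1.25)·(1.25) + (-2.75)·(-2.75) + (1.25)·(1.25)) / 3 = 10.75/3 = 3.5833
  Sample standard deviations s_i = √(s[i,i]):
  s(X_1) = √(0.25) = 0.5
  s(X_2) = √(3.5833) = 1.893

Step 3 — r_{ij} = s_{ij} / (s_i · s_j):
  r[X_1,X_1] = 1 (diagonal).
  r[X_1,X_2] = 0.9167 / (0.5 · 1.893) = 0.9167 / 0.9465 = 0.9685
  r[X_2,X_2] = 1 (diagonal).

R is symmetric with unit diagonal. Assembling:

R = [[1, 0.9685],
 [0.9685, 1]]


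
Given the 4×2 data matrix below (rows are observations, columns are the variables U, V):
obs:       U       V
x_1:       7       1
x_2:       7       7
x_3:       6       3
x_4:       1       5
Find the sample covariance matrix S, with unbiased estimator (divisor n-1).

Step 1 — column means:
  mean(U) = (7 + 7 + 6 + 1) / 4 = 21/4 = 5.25
  mean(V) = (1 + 7 + 3 + 5) / 4 = 16/4 = 4

Step 2 — sample covariance S[i,j] = (1/(n-1)) · Σ_k (x_{k,i} - mean_i) · (x_{k,j} - mean_j), with n-1 = 3.
  S[U,U] = ((1.75)·(1.75) + (1.75)·(1.75) + (0.75)·(0.75) + (-4.25)·(-4.25)) / 3 = 24.75/3 = 8.25
  S[U,V] = ((1.75)·(-3) + (1.75)·(3) + (0.75)·(-1) + (-4.25)·(1)) / 3 = -5/3 = -1.6667
  S[V,V] = ((-3)·(-3) + (3)·(3) + (-1)·(-1) + (1)·(1)) / 3 = 20/3 = 6.6667

S is symmetric (S[j,i] = S[i,j]). Assembling:

S = [[8.25, -1.6667],
 [-1.6667, 6.6667]]


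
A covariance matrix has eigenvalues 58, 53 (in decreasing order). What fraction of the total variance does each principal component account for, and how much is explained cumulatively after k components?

Step 1 — total variance = trace(Sigma) = Σ λ_i = 58 + 53 = 111.

Step 2 — fraction explained by component i = λ_i / Σ λ:
  PC1: 58/111 = 0.5225
  PC2: 53/111 = 0.4775

Step 3 — cumulative fraction after k components = (λ_1 + ... + λ_k) / Σ λ:
  k = 1: 58/111 = 0.5225
  k = 2: (58 + 53)/111 = 111/111 = 1

Summary (fraction, with percent):

explained: PC1 0.5225 (52.25%), PC2 0.4775 (47.75%);  cumulative: 0.5225, 1


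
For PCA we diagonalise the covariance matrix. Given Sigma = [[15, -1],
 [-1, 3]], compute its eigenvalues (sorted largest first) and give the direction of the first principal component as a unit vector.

Step 1 — characteristic polynomial of 2×2 Sigma:
  det(Sigma - λI) = λ² - trace · λ + det = 0.
  trace = 15 + 3 = 18, det = 15·3 - (-1)² = 44.
Step 2 — discriminant:
  Δ = trace² - 4·det = 324 - 176 = 148.
Step 3 — eigenvalues:
  λ = (trace ± √Δ)/2 = (18 ± 12.1655)/2,
  λ_1 = 15.0828,  λ_2 = 2.9172.

Step 4 — unit eigenvector for λ_1: solve (Sigma - λ_1 I)v = 0. First row:
  (15 - 15.0828)·v_x + (-1)·v_y = 0, i.e. (-0.0828)·v_x + (-1)·v_y = 0,
  so v ∝ (b, λ_1 - a) = (-1, 0.0828); multiply by -1 so the first entry is positive: u = (1, -0.0828).
  ||u|| = √((1)² + (-0.0828)²) = √(1.0068) ≈ 1.0034,
  v_1 = u/||u|| ≈ (0.9966, -0.0825) (||v_1|| = 1).

λ_1 = 15.0828,  λ_2 = 2.9172;  v_1 ≈ (0.9966, -0.0825)


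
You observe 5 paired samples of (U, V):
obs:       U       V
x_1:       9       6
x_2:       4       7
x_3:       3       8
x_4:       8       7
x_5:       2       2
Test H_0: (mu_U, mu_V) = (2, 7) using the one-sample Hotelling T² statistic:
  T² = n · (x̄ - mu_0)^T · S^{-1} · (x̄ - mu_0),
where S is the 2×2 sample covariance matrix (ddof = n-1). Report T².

Step 1 — sample mean vector:
  mean(U) = (9 + 4 + 3 + 8 + 2) / 5 = 26/5 = 5.2
  mean(V) = (6 + 7 + 8 + 7 + 2) / 5 = 30/5 = 6
  x̄ = (5.2, 6),  deviation x̄ - mu_0 = (5.2, 6) - (2, 7) = (3.2, -1).

Step 2 — sample covariance matrix, S[i,j] = (1/(n-1)) · Σ_k (x_{k,i} - mean_i) · (x_{k,j} - mean_j), divisor n-1 = 4:
  S[U,U] = ((3.8)·(3.8) + (-1.2)·(-1.2) + (-2.2)·(-2.2) + (2.8)·(2.8) + (-3.2)·(-3.2)) / 4 = 38.8/4 = 9.7
  S[U,V] = ((3.8)·(0) + (-1.2)·(1) + (-2.2)·(2) + (2.8)·(1) + (-3.2)·(-4)) / 4 = 10/4 = 2.5
  S[V,V] = ((0)·(0) + (1)·(1) + (2)·(2) + (1)·(1) + (-4)·(-4)) / 4 = 22/4 = 5.5
  S = [[9.7, 2.5],
 [2.5, 5.5]].

Step 3 — invert S. det(S) = 9.7·5.5 - (2.5)² = 47.1.
  S^{-1} = (1/det) · [[d, -b], [-b, a]] = [[0.1168, -0.0531],
 [-0.0531, 0.2059]].

Step 4 — quadratic form (x̄ - mu_0)^T · S^{-1} · (x̄ - mu_0):
  S^{-1} · (x̄ - mu_0) = (0.4268, -0.3758),
  (x̄ - mu_0)^T · [...] = (3.2)·(0.4268) + (-1)·(-0.3758) = 1.7414.

Step 5 — scale by n: T² = 5 · 1.7414 = 8.707.

T² ≈ 8.707


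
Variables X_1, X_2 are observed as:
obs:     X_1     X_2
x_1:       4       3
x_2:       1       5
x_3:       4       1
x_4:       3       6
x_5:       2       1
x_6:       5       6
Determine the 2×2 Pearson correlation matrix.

Step 1 — column means:
  mean(X_1) = (4 + 1 + 4 + 3 + 2 + 5) / 6 = 19/6 = 3.1667
  mean(X_2) = (3 + 5 + 1 + 6 + 1 + 6) / 6 = 22/6 = 3.6667

Step 2 — sample variances and covariances s[i,j] = (1/(n-1)) · Σ_k (x_{k,i} - mean_i) · (x_{k,j} - mean_j), with n-1 = 5:
  s[X_1,X_1] = ((0.8333)·(0.8333) + (-2.1667)·(-2.1667) + (0.8333)·(0.8333) + (-0.1667)·(-0.1667) + (-1.1667)·(-1.1667) + (1.8333)·(1.8333)) / 5 = 10.8333/5 = 2.1667
  s[X_1,X_2] = ((0.8333)·(-0.6667) + (-2.1667)·(1.3333) + (0.8333)·(-2.6667) + (-0.1667)·(2.3333) + (-1.1667)·(-2.6667) + (1.8333)·(2.3333)) / 5 = 1.3333/5 = 0.2667
  s[X_2,X_2] = ((-0.6667)·(-0.6667) + (1.3333)·(1.3333) + (-2.6667)·(-2.6667) + (2.3333)·(2.3333) + (-2.6667)·(-2.6667) + (2.3333)·(2.3333)) / 5 = 27.3333/5 = 5.4667
  Sample standard deviations s_i = √(s[i,i]):
  s(X_1) = √(2.1667) = 1.472
  s(X_2) = √(5.4667) = 2.3381

Step 3 — r_{ij} = s_{ij} / (s_i · s_j):
  r[X_1,X_1] = 1 (diagonal).
  r[X_1,X_2] = 0.2667 / (1.472 · 2.3381) = 0.2667 / 3.4416 = 0.0775
  r[X_2,X_2] = 1 (diagonal).

R is symmetric with unit diagonal. Assembling:

R = [[1, 0.0775],
 [0.0775, 1]]


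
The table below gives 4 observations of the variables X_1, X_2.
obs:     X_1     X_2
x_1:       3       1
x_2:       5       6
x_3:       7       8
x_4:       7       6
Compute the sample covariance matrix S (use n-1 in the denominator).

Step 1 — column means:
  mean(X_1) = (3 + 5 + 7 + 7) / 4 = 22/4 = 5.5
  mean(X_2) = (1 + 6 + 8 + 6) / 4 = 21/4 = 5.25

Step 2 — sample covariance S[i,j] = (1/(n-1)) · Σ_k (x_{k,i} - mean_i) · (x_{k,j} - mean_j), with n-1 = 3.
  S[X_1,X_1] = ((-2.5)·(-2.5) + (-0.5)·(-0.5) + (1.5)·(1.5) + (1.5)·(1.5)) / 3 = 11/3 = 3.6667
  S[X_1,X_2] = ((-2.5)·(-4.25) + (-0.5)·(0.75) + (1.5)·(2.75) + (1.5)·(0.75)) / 3 = 15.5/3 = 5.1667
  S[X_2,X_2] = ((-4.25)·(-4.25) + (0.75)·(0.75) + (2.75)·(2.75) + (0.75)·(0.75)) / 3 = 26.75/3 = 8.9167

S is symmetric (S[j,i] = S[i,j]). Assembling:

S = [[3.6667, 5.1667],
 [5.1667, 8.9167]]


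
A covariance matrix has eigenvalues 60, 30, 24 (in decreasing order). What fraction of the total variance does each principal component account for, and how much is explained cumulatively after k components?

Step 1 — total variance = trace(Sigma) = Σ λ_i = 60 + 30 + 24 = 114.

Step 2 — fraction explained by component i = λ_i / Σ λ:
  PC1: 60/114 = 0.5263
  PC2: 30/114 = 0.2632
  PC3: 24/114 = 0.2105

Step 3 — cumulative fraction after k components = (λ_1 + ... + λ_k) / Σ λ:
  k = 1: 60/114 = 0.5263
  k = 2: (60 + 30)/114 = 90/114 = 0.7895
  k = 3: (60 + 30 + 24)/114 = 114/114 = 1

Summary (fraction, with percent):

explained: PC1 0.5263 (52.63%), PC2 0.2632 (26.32%), PC3 0.2105 (21.05%);  cumulative: 0.5263, 0.7895, 1


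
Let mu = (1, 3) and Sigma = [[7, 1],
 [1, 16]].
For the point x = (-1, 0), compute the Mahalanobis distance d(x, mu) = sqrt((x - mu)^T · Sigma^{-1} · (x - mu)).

Step 1 — centre the observation: (x - mu) = (-2, -3).

Step 2 — invert Sigma. det(Sigma) = 7·16 - (1)² = 111.
  Sigma^{-1} = (1/det) · [[d, -b], [-b, a]] = [[0.1441, -0.009],
 [-0.009, 0.0631]].

Step 3 — form the quadratic (x - mu)^T · Sigma^{-1} · (x - mu):
  Sigma^{-1} · (x - mu) = (-0.2613, -0.1712).
  (x - mu)^T · [Sigma^{-1} · (x - mu)] = (-2)·(-0.2613) + (-3)·(-0.1712) = 1.036.

Step 4 — take square root: d = √(1.036) ≈ 1.0179.

d(x, mu) = √(1.036) ≈ 1.0179


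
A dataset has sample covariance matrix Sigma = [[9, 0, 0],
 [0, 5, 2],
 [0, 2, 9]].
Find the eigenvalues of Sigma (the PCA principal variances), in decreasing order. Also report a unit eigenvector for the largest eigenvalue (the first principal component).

Step 1 — characteristic polynomial p(λ) = det(λI - Sigma) = λ³ - tr·λ² + c_1·λ - det, where tr = trace, c_1 = sum of the principal 2×2 minors, det = det(Sigma):
  tr = 9 + 5 + 9 = 23,
  c_1 = (9·5 - (0)²) + (9·9 - (0)²) + (5·9 - (2)²) = 45 + 81 + 41 = 167,
  det = 9·(5·9 - (2)²) - (0)·((0)·9 - (2)·(0)) + (0)·((0)·(2) - 5·(0)) = 9·(41) - (0)·(0) + (0)·(0) = 369.
  So p(λ) = λ³ - 23λ² + 167λ - 369.
Step 2 — look for an integer root (rational root theorem: any rational root is an integer divisor of 369). Testing λ = 9:
  p(9) = 729 - 1863 + 1503 - 369 = 0  ✓
  Dividing out (λ - 9): p(λ) = (λ - 9)(λ² - 14λ + 41).
Step 3 — remaining eigenvalues from the quadratic λ² - 14λ + 41 = 0:
  Δ = 14² - 4·41 = 196 - 164 = 32,  λ = (14 ± √32)/2 = (14 ± 5.6569)/2 ≈ 9.8284 or 4.1716.
  Sorted: λ_1 = 9.8284,  λ_2 = 9,  λ_3 = 4.1716  (check: sum = 23 = tr ✓).

Step 4 — unit eigenvector for λ_1 ≈ 9.8284: v spans the null space of (Sigma - λ_1 I), whose rows are
  r_1 = (-0.8284, 0, 0),  r_2 = (0, -4.8284, 2),  r_3 = (0, 2, -0.8284).
  v is orthogonal to every row, so take v ∝ r_1 × r_2 = ((0)·(2) - (0)·(-4.8284), (0)·(0) - (-0.8284)·(2), (-0.8284)·(-4.8284) - (0)·(0)) ≈ (0, 1.6569, 4).
  Let u = (0, 1.6569, 4).
  ||u|| = √((0)² + (1.6569)² + (4)²) = √(18.7452) ≈ 4.3296,  v_1 = u/||u|| ≈ (0, 0.3827, 0.9239) (||v_1|| = 1).

λ_1 = 9.8284,  λ_2 = 9,  λ_3 = 4.1716;  v_1 ≈ (0, 0.3827, 0.9239)


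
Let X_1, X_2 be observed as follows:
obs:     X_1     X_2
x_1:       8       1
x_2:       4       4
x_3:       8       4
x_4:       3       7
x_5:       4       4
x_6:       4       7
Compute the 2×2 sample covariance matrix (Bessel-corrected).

Step 1 — column means:
  mean(X_1) = (8 + 4 + 8 + 3 + 4 + 4) / 6 = 31/6 = 5.1667
  mean(X_2) = (1 + 4 + 4 + 7 + 4 + 7) / 6 = 27/6 = 4.5

Step 2 — sample covariance S[i,j] = (1/(n-1)) · Σ_k (x_{k,i} - mean_i) · (x_{k,j} - mean_j), with n-1 = 5.
  S[X_1,X_1] = ((2.8333)·(2.8333) + (-1.1667)·(-1.1667) + (2.8333)·(2.8333) + (-2.1667)·(-2.1667) + (-1.1667)·(-1.1667) + (-1.1667)·(-1.1667)) / 5 = 24.8333/5 = 4.9667
  S[X_1,X_2] = ((2.8333)·(-3.5) + (-1.1667)·(-0.5) + (2.8333)·(-0.5) + (-2.1667)·(2.5) + (-1.1667)·(-0.5) + (-1.1667)·(2.5)) / 5 = -18.5/5 = -3.7
  S[X_2,X_2] = ((-3.5)·(-3.5) + (-0.5)·(-0.5) + (-0.5)·(-0.5) + (2.5)·(2.5) + (-0.5)·(-0.5) + (2.5)·(2.5)) / 5 = 25.5/5 = 5.1

S is symmetric (S[j,i] = S[i,j]). Assembling:

S = [[4.9667, -3.7],
 [-3.7, 5.1]]


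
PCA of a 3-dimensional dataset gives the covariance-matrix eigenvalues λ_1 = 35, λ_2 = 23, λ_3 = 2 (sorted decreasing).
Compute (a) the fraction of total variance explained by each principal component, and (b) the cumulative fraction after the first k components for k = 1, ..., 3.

Step 1 — total variance = trace(Sigma) = Σ λ_i = 35 + 23 + 2 = 60.

Step 2 — fraction explained by component i = λ_i / Σ λ:
  PC1: 35/60 = 0.5833
  PC2: 23/60 = 0.3833
  PC3: 2/60 = 0.0333

Step 3 — cumulative fraction after k components = (λ_1 + ... + λ_k) / Σ λ:
  k = 1: 35/60 = 0.5833
  k = 2: (35 + 23)/60 = 58/60 = 0.9667
  k = 3: (35 + 23 + 2)/60 = 60/60 = 1

Summary (fraction, with percent):

explained: PC1 0.5833 (58.33%), PC2 0.3833 (38.33%), PC3 0.0333 (3.33%);  cumulative: 0.5833, 0.9667, 1


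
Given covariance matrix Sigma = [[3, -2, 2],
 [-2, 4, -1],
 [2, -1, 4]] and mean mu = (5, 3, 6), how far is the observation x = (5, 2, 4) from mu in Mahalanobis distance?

Step 1 — centre the observation: (x - mu) = (0, -1, -2).

Step 2 — invert Sigma (cofactor / det for 3×3, or solve directly):
  Sigma^{-1} = [[0.7143, 0.2857, -0.2857],
 [0.2857, 0.381, -0.0476],
 [-0.2857, -0.0476, 0.381]].

Step 3 — form the quadratic (x - mu)^T · Sigma^{-1} · (x - mu):
  Sigma^{-1} · (x - mu) = (0.2857, -0.2857, -0.7143).
  (x - mu)^T · [Sigma^{-1} · (x - mu)] = (0)·(0.2857) + (-1)·(-0.2857) + (-2)·(-0.7143) = 1.7143.

Step 4 — take square root: d = √(1.7143) ≈ 1.3093.

d(x, mu) = √(1.7143) ≈ 1.3093


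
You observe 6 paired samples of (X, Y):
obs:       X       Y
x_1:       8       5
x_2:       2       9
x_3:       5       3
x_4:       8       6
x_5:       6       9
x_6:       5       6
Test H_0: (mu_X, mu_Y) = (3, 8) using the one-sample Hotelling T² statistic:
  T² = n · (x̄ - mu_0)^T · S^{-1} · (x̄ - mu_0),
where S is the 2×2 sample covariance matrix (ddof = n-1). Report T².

Step 1 — sample mean vector:
  mean(X) = (8 + 2 + 5 + 8 + 6 + 5) / 6 = 34/6 = 5.6667
  mean(Y) = (5 + 9 + 3 + 6 + 9 + 6) / 6 = 38/6 = 6.3333
  x̄ = (5.6667, 6.3333),  deviation x̄ - mu_0 = (5.6667, 6.3333) - (3, 8) = (2.6667, -1.6667).

Step 2 — sample covariance matrix, S[i,j] = (1/(n-1)) · Σ_k (x_{k,i} - mean_i) · (x_{k,j} - mean_j), divisor n-1 = 5:
  S[X,X] = ((2.3333)·(2.3333) + (-3.6667)·(-3.6667) + (-0.6667)·(-0.6667) + (2.3333)·(2.3333) + (0.3333)·(0.3333) + (-0.6667)·(-0.6667)) / 5 = 25.3333/5 = 5.0667
  S[X,Y] = ((2.3333)·(-1.3333) + (-3.6667)·(2.6667) + (-0.6667)·(-3.3333) + (2.3333)·(-0.3333) + (0.3333)·(2.6667) + (-0.6667)·(-0.3333)) / 5 = -10.3333/5 = -2.0667
  S[Y,Y] = ((-1.3333)·(-1.3333) + (2.6667)·(2.6667) + (-3.3333)·(-3.3333) + (-0.3333)·(-0.3333) + (2.6667)·(2.6667) + (-0.3333)·(-0.3333)) / 5 = 27.3333/5 = 5.4667
  S = [[5.0667, -2.0667],
 [-2.0667, 5.4667]].

Step 3 — invert S. det(S) = 5.0667·5.4667 - (-2.0667)² = 23.4267.
  S^{-1} = (1/det) · [[d, -b], [-b, a]] = [[0.2334, 0.0882],
 [0.0882, 0.2163]].

Step 4 — quadratic form (x̄ - mu_0)^T · S^{-1} · (x̄ - mu_0):
  S^{-1} · (x̄ - mu_0) = (0.4752, -0.1252),
  (x̄ - mu_0)^T · [...] = (2.6667)·(0.4752) + (-1.6667)·(-0.1252) = 1.476.

Step 5 — scale by n: T² = 6 · 1.476 = 8.856.

T² ≈ 8.856


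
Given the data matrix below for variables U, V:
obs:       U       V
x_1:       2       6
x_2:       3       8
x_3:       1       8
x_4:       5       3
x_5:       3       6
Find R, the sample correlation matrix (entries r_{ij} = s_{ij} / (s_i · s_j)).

Step 1 — column means:
  mean(U) = (2 + 3 + 1 + 5 + 3) / 5 = 14/5 = 2.8
  mean(V) = (6 + 8 + 8 + 3 + 6) / 5 = 31/5 = 6.2

Step 2 — sample variances and covariances s[i,j] = (1/(n-1)) · Σ_k (x_{k,i} - mean_i) · (x_{k,j} - mean_j), with n-1 = 4:
  s[U,U] = ((-0.8)·(-0.8) + (0.2)·(0.2) + (-1.8)·(-1.8) + (2.2)·(2.2) + (0.2)·(0.2)) / 4 = 8.8/4 = 2.2
  s[U,V] = ((-0.8)·(-0.2) + (0.2)·(1.8) + (-1.8)·(1.8) + (2.2)·(-3.2) + (0.2)·(-0.2)) / 4 = -9.8/4 = -2.45
  s[V,V] = ((-0.2)·(-0.2) + (1.8)·(1.8) + (1.8)·(1.8) + (-3.2)·(-3.2) + (-0.2)·(-0.2)) / 4 = 16.8/4 = 4.2
  Sample standard deviations s_i = √(s[i,i]):
  s(U) = √(2.2) = 1.4832
  s(V) = √(4.2) = 2.0494

Step 3 — r_{ij} = s_{ij} / (s_i · s_j):
  r[U,U] = 1 (diagonal).
  r[U,V] = -2.45 / (1.4832 · 2.0494) = -2.45 / 3.0397 = -0.806
  r[V,V] = 1 (diagonal).

R is symmetric with unit diagonal. Assembling:

R = [[1, -0.806],
 [-0.806, 1]]


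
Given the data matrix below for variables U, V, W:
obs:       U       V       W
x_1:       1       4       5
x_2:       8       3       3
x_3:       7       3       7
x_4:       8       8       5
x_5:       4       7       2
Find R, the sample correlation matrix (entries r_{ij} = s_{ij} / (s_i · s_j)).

Step 1 — column means:
  mean(U) = (1 + 8 + 7 + 8 + 4) / 5 = 28/5 = 5.6
  mean(V) = (4 + 3 + 3 + 8 + 7) / 5 = 25/5 = 5
  mean(W) = (5 + 3 + 7 + 5 + 2) / 5 = 22/5 = 4.4

Step 2 — sample variances and covariances s[i,j] = (1/(n-1)) · Σ_k (x_{k,i} - mean_i) · (x_{k,j} - mean_j), with n-1 = 4:
  s[U,U] = ((-4.6)·(-4.6) + (2.4)·(2.4) + (1.4)·(1.4) + (2.4)·(2.4) + (-1.6)·(-1.6)) / 4 = 37.2/4 = 9.3
  s[U,V] = ((-4.6)·(-1) + (2.4)·(-2) + (1.4)·(-2) + (2.4)·(3) + (-1.6)·(2)) / 4 = 1/4 = 0.25
  s[U,W] = ((-4.6)·(0.6) + (2.4)·(-1.4) + (1.4)·(2.6) + (2.4)·(0.6) + (-1.6)·(-2.4)) / 4 = 2.8/4 = 0.7
  s[V,V] = ((-1)·(-1) + (-2)·(-2) + (-2)·(-2) + (3)·(3) + (2)·(2)) / 4 = 22/4 = 5.5
  s[V,W] = ((-1)·(0.6) + (-2)·(-1.4) + (-2)·(2.6) + (3)·(0.6) + (2)·(-2.4)) / 4 = -6/4 = -1.5
  s[W,W] = ((0.6)·(0.6) + (-1.4)·(-1.4) + (2.6)·(2.6) + (0.6)·(0.6) + (-2.4)·(-2.4)) / 4 = 15.2/4 = 3.8
  Sample standard deviations s_i = √(s[i,i]):
  s(U) = √(9.3) = 3.0496
  s(V) = √(5.5) = 2.3452
  s(W) = √(3.8) = 1.9494

Step 3 — r_{ij} = s_{ij} / (s_i · s_j):
  r[U,U] = 1 (diagonal).
  r[U,V] = 0.25 / (3.0496 · 2.3452) = 0.25 / 7.1519 = 0.035
  r[U,W] = 0.7 / (3.0496 · 1.9494) = 0.7 / 5.9447 = 0.1178
  r[V,V] = 1 (diagonal).
  r[V,W] = -1.5 / (2.3452 · 1.9494) = -1.5 / 4.5717 = -0.3281
  r[W,W] = 1 (diagonal).

R is symmetric with unit diagonal. Assembling:

R = [[1, 0.035, 0.1178],
 [0.035, 1, -0.3281],
 [0.1178, -0.3281, 1]]


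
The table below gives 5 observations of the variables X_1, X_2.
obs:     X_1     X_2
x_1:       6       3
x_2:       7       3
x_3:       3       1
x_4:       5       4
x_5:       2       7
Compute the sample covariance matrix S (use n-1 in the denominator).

Step 1 — column means:
  mean(X_1) = (6 + 7 + 3 + 5 + 2) / 5 = 23/5 = 4.6
  mean(X_2) = (3 + 3 + 1 + 4 + 7) / 5 = 18/5 = 3.6

Step 2 — sample covariance S[i,j] = (1/(n-1)) · Σ_k (x_{k,i} - mean_i) · (x_{k,j} - mean_j), with n-1 = 4.
  S[X_1,X_1] = ((1.4)·(1.4) + (2.4)·(2.4) + (-1.6)·(-1.6) + (0.4)·(0.4) + (-2.6)·(-2.6)) / 4 = 17.2/4 = 4.3
  S[X_1,X_2] = ((1.4)·(-0.6) + (2.4)·(-0.6) + (-1.6)·(-2.6) + (0.4)·(0.4) + (-2.6)·(3.4)) / 4 = -6.8/4 = -1.7
  S[X_2,X_2] = ((-0.6)·(-0.6) + (-0.6)·(-0.6) + (-2.6)·(-2.6) + (0.4)·(0.4) + (3.4)·(3.4)) / 4 = 19.2/4 = 4.8

S is symmetric (S[j,i] = S[i,j]). Assembling:

S = [[4.3, -1.7],
 [-1.7, 4.8]]


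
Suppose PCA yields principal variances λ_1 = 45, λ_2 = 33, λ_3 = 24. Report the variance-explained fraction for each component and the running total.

Step 1 — total variance = trace(Sigma) = Σ λ_i = 45 + 33 + 24 = 102.

Step 2 — fraction explained by component i = λ_i / Σ λ:
  PC1: 45/102 = 0.4412
  PC2: 33/102 = 0.3235
  PC3: 24/102 = 0.2353

Step 3 — cumulative fraction after k components = (λ_1 + ... + λ_k) / Σ λ:
  k = 1: 45/102 = 0.4412
  k = 2: (45 + 33)/102 = 78/102 = 0.7647
  k = 3: (45 + 33 + 24)/102 = 102/102 = 1

Summary (fraction, with percent):

explained: PC1 0.4412 (44.12%), PC2 0.3235 (32.35%), PC3 0.2353 (23.53%);  cumulative: 0.4412, 0.7647, 1


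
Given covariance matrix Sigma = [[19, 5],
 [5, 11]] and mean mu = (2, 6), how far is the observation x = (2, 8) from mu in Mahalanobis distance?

Step 1 — centre the observation: (x - mu) = (0, 2).

Step 2 — invert Sigma. det(Sigma) = 19·11 - (5)² = 184.
  Sigma^{-1} = (1/det) · [[d, -b], [-b, a]] = [[0.0598, -0.0272],
 [-0.0272, 0.1033]].

Step 3 — form the quadratic (x - mu)^T · Sigma^{-1} · (x - mu):
  Sigma^{-1} · (x - mu) = (-0.0543, 0.2065).
  (x - mu)^T · [Sigma^{-1} · (x - mu)] = (0)·(-0.0543) + (2)·(0.2065) = 0.413.

Step 4 — take square root: d = √(0.413) ≈ 0.6427.

d(x, mu) = √(0.413) ≈ 0.6427


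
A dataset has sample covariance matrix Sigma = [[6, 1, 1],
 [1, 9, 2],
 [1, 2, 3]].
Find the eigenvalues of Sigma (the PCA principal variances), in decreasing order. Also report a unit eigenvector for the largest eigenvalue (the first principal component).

Step 1 — characteristic polynomial p(λ) = det(λI - Sigma) = λ³ - tr·λ² + c_1·λ - det, where tr = trace, c_1 = sum of the principal 2×2 minors, det = det(Sigma):
  tr = 6 + 9 + 3 = 18,
  c_1 = (6·9 - (1)²) + (6·3 - (1)²) + (9·3 - (2)²) = 53 + 17 + 23 = 93,
  det = 6·(9·3 - (2)²) - (1)·((1)·3 - (2)·(1)) + (1)·((1)·(2) - 9·(1)) = 6·(23) - (1)·(1) + (1)·(-7) = 130.
  So p(λ) = λ³ - 18λ² + 93λ - 130.
Step 2 — look for an integer root (rational root theorem: any rational root is an integer divisor of 130). Testing λ = 10:
  p(10) = 1000 - 1800 + 930 - 130 = 0  ✓
  Dividing out (λ - 10): p(λ) = (λ - 10)(λ² - 8λ + 13).
Step 3 — remaining eigenvalues from the quadratic λ² - 8λ + 13 = 0:
  Δ = 8² - 4·13 = 64 - 52 = 12,  λ = (8 ± √12)/2 = (8 ± 3.4641)/2 ≈ 5.7321 or 2.2679.
  Sorted: λ_1 = 10,  λ_2 = 5.7321,  λ_3 = 2.2679  (check: sum = 18 = tr ✓).

Step 4 — unit eigenvector for λ_1 = 10: v spans the null space of (Sigma - λ_1 I), whose rows are
  r_1 = (-4, 1, 1),  r_2 = (1, -1, 2),  r_3 = (1, 2, -7).
  v is orthogonal to every row, so take v ∝ r_1 × r_2 = ((1)·(2) - (1)·(-1), (1)·(1) - (-4)·(2), (-4)·(-1) - (1)·(1)) = (3, 9, 3).
  Rescale (divide by 3): u = (1, 3, 1).
  ||u|| = √((1)² + (3)² + (1)²) = √(11) ≈ 3.3166,  v_1 = u/||u|| ≈ (0.3015, 0.9045, 0.3015) (||v_1|| = 1).

λ_1 = 10,  λ_2 = 5.7321,  λ_3 = 2.2679;  v_1 ≈ (0.3015, 0.9045, 0.3015)


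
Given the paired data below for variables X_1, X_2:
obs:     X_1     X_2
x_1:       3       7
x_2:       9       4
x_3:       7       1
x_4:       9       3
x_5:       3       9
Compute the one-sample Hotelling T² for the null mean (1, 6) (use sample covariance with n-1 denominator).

Step 1 — sample mean vector:
  mean(X_1) = (3 + 9 + 7 + 9 + 3) / 5 = 31/5 = 6.2
  mean(X_2) = (7 + 4 + 1 + 3 + 9) / 5 = 24/5 = 4.8
  x̄ = (6.2, 4.8),  deviation x̄ - mu_0 = (6.2, 4.8) - (1, 6) = (5.2, -1.2).

Step 2 — sample covariance matrix, S[i,j] = (1/(n-1)) · Σ_k (x_{k,i} - mean_i) · (x_{k,j} - mean_j), divisor n-1 = 4:
  S[X_1,X_1] = ((-3.2)·(-3.2) + (2.8)·(2.8) + (0.8)·(0.8) + (2.8)·(2.8) + (-3.2)·(-3.2)) / 4 = 36.8/4 = 9.2
  S[X_1,X_2] = ((-3.2)·(2.2) + (2.8)·(-0.8) + (0.8)·(-3.8) + (2.8)·(-1.8) + (-3.2)·(4.2)) / 4 = -30.8/4 = -7.7
  S[X_2,X_2] = ((2.2)·(2.2) + (-0.8)·(-0.8) + (-3.8)·(-3.8) + (-1.8)·(-1.8) + (4.2)·(4.2)) / 4 = 40.8/4 = 10.2
  S = [[9.2, -7.7],
 [-7.7, 10.2]].

Step 3 — invert S. det(S) = 9.2·10.2 - (-7.7)² = 34.55.
  S^{-1} = (1/det) · [[d, -b], [-b, a]] = [[0.2952, 0.2229],
 [0.2229, 0.2663]].

Step 4 — quadratic form (x̄ - mu_0)^T · S^{-1} · (x̄ - mu_0):
  S^{-1} · (x̄ - mu_0) = (1.2677, 0.8394),
  (x̄ - mu_0)^T · [...] = (5.2)·(1.2677) + (-1.2)·(0.8394) = 5.5849.

Step 5 — scale by n: T² = 5 · 5.5849 = 27.9247.

T² ≈ 27.9247


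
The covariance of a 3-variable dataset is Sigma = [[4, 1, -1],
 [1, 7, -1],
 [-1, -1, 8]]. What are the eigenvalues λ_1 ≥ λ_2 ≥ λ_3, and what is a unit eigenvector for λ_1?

Step 1 — characteristic polynomial p(λ) = det(λI - Sigma) = λ³ - tr·λ² + c_1·λ - det, where tr = trace, c_1 = sum of the principal 2×2 minors, det = det(Sigma):
  tr = 4 + 7 + 8 = 19,
  c_1 = (4·7 - (1)²) + (4·8 - (-1)²) + (7·8 - (-1)²) = 27 + 31 + 55 = 113,
  det = 4·(7·8 - (-1)²) - (1)·((1)·8 - (-1)·(-1)) + (-1)·((1)·(-1) - 7·(-1)) = 4·(55) - (1)·(7) + (-1)·(6) = 207.
  So p(λ) = λ³ - 19λ² + 113λ - 207.
Step 2 — look for an integer root (rational root theorem: any rational root is an integer divisor of 207). Testing λ = 9:
  p(9) = 729 - 1539 + 1017 - 207 = 0  ✓
  Dividing out (λ - 9): p(λ) = (λ - 9)(λ² - 10λ + 23).
Step 3 — remaining eigenvalues from the quadratic λ² - 10λ + 23 = 0:
  Δ = 10² - 4·23 = 100 - 92 = 8,  λ = (10 ± √8)/2 = (10 ± 2.8284)/2 ≈ 6.4142 or 3.5858.
  Sorted: λ_1 = 9,  λ_2 = 6.4142,  λ_3 = 3.5858  (check: sum = 19 = tr ✓).

Step 4 — unit eigenvector for λ_1 = 9: v spans the null space of (Sigma - λ_1 I), whose rows are
  r_1 = (-5, 1, -1),  r_2 = (1, -2, -1),  r_3 = (-1, -1, -1).
  v is orthogonal to every row, so take v ∝ r_1 × r_2 = ((1)·(-1) - (-1)·(-2), (-1)·(1) - (-5)·(-1), (-5)·(-2) - (1)·(1)) = (-3, -6, 9).
  Rescale (divide by 3; multiply by -1 so the first nonzero entry is positive): u = (1, 2, -3).
  ||u|| = √((1)² + (2)² + (-3)²) = √(14) ≈ 3.7417,  v_1 = u/||u|| ≈ (0.2673, 0.5345, -0.8018) (||v_1|| = 1).

λ_1 = 9,  λ_2 = 6.4142,  λ_3 = 3.5858;  v_1 ≈ (0.2673, 0.5345, -0.8018)


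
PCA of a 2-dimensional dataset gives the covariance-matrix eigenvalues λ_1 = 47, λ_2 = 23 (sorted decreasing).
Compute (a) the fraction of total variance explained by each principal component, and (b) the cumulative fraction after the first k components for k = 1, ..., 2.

Step 1 — total variance = trace(Sigma) = Σ λ_i = 47 + 23 = 70.

Step 2 — fraction explained by component i = λ_i / Σ λ:
  PC1: 47/70 = 0.6714
  PC2: 23/70 = 0.3286

Step 3 — cumulative fraction after k components = (λ_1 + ... + λ_k) / Σ λ:
  k = 1: 47/70 = 0.6714
  k = 2: (47 + 23)/70 = 70/70 = 1

Summary (fraction, with percent):

explained: PC1 0.6714 (67.14%), PC2 0.3286 (32.86%);  cumulative: 0.6714, 1


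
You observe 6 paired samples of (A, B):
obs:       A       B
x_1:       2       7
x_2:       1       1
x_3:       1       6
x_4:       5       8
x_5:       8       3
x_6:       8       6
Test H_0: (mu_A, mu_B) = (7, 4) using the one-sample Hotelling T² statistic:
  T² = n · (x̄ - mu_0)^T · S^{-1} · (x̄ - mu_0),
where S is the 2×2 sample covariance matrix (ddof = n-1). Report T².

Step 1 — sample mean vector:
  mean(A) = (2 + 1 + 1 + 5 + 8 + 8) / 6 = 25/6 = 4.1667
  mean(B) = (7 + 1 + 6 + 8 + 3 + 6) / 6 = 31/6 = 5.1667
  x̄ = (4.1667, 5.1667),  deviation x̄ - mu_0 = (4.1667, 5.1667) - (7, 4) = (-2.8333, 1.1667).

Step 2 — sample covariance matrix, S[i,j] = (1/(n-1)) · Σ_k (x_{k,i} - mean_i) · (x_{k,j} - mean_j), divisor n-1 = 5:
  S[A,A] = ((-2.1667)·(-2.1667) + (-3.1667)·(-3.1667) + (-3.1667)·(-3.1667) + (0.8333)·(0.8333) + (3.8333)·(3.8333) + (3.8333)·(3.8333)) / 5 = 54.8333/5 = 10.9667
  S[A,B] = ((-2.1667)·(1.8333) + (-3.1667)·(-4.1667) + (-3.1667)·(0.8333) + (0.8333)·(2.8333) + (3.8333)·(-2.1667) + (3.8333)·(0.8333)) / 5 = 3.8333/5 = 0.7667
  S[B,B] = ((1.8333)·(1.8333) + (-4.1667)·(-4.1667) + (0.8333)·(0.8333) + (2.8333)·(2.8333) + (-2.1667)·(-2.1667) + (0.8333)·(0.8333)) / 5 = 34.8333/5 = 6.9667
  S = [[10.9667, 0.7667],
 [0.7667, 6.9667]].

Step 3 — invert S. det(S) = 10.9667·6.9667 - (0.7667)² = 75.8133.
  S^{-1} = (1/det) · [[d, -b], [-b, a]] = [[0.0919, -0.0101],
 [-0.0101, 0.1447]].

Step 4 — quadratic form (x̄ - mu_0)^T · S^{-1} · (x̄ - mu_0):
  S^{-1} · (x̄ - mu_0) = (-0.2722, 0.1974),
  (x̄ - mu_0)^T · [...] = (-2.8333)·(-0.2722) + (1.1667)·(0.1974) = 1.0014.

Step 5 — scale by n: T² = 6 · 1.0014 = 6.0086.

T² ≈ 6.0086


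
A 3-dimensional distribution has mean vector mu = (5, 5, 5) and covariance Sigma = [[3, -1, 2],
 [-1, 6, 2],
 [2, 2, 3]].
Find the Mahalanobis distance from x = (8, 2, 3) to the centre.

Step 1 — centre the observation: (x - mu) = (3, -3, -2).

Step 2 — invert Sigma (cofactor / det for 3×3, or solve directly):
  Sigma^{-1} = [[2, 1, -2],
 [1, 0.7143, -1.1429],
 [-2, -1.1429, 2.4286]].

Step 3 — form the quadratic (x - mu)^T · Sigma^{-1} · (x - mu):
  Sigma^{-1} · (x - mu) = (7, 3.1429, -7.4286).
  (x - mu)^T · [Sigma^{-1} · (x - mu)] = (3)·(7) + (-3)·(3.1429) + (-2)·(-7.4286) = 26.4286.

Step 4 — take square root: d = √(26.4286) ≈ 5.1409.

d(x, mu) = √(26.4286) ≈ 5.1409


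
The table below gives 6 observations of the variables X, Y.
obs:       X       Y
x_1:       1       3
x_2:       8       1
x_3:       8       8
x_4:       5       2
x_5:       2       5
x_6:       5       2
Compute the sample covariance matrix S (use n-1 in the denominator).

Step 1 — column means:
  mean(X) = (1 + 8 + 8 + 5 + 2 + 5) / 6 = 29/6 = 4.8333
  mean(Y) = (3 + 1 + 8 + 2 + 5 + 2) / 6 = 21/6 = 3.5

Step 2 — sample covariance S[i,j] = (1/(n-1)) · Σ_k (x_{k,i} - mean_i) · (x_{k,j} - mean_j), with n-1 = 5.
  S[X,X] = ((-3.8333)·(-3.8333) + (3.1667)·(3.1667) + (3.1667)·(3.1667) + (0.1667)·(0.1667) + (-2.8333)·(-2.8333) + (0.1667)·(0.1667)) / 5 = 42.8333/5 = 8.5667
  S[X,Y] = ((-3.8333)·(-0.5) + (3.1667)·(-2.5) + (3.1667)·(4.5) + (0.1667)·(-1.5) + (-2.8333)·(1.5) + (0.1667)·(-1.5)) / 5 = 3.5/5 = 0.7
  S[Y,Y] = ((-0.5)·(-0.5) + (-2.5)·(-2.5) + (4.5)·(4.5) + (-1.5)·(-1.5) + (1.5)·(1.5) + (-1.5)·(-1.5)) / 5 = 33.5/5 = 6.7

S is symmetric (S[j,i] = S[i,j]). Assembling:

S = [[8.5667, 0.7],
 [0.7, 6.7]]


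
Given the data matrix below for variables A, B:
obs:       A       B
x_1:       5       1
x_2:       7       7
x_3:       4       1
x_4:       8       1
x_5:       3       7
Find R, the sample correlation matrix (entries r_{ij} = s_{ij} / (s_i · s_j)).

Step 1 — column means:
  mean(A) = (5 + 7 + 4 + 8 + 3) / 5 = 27/5 = 5.4
  mean(B) = (1 + 7 + 1 + 1 + 7) / 5 = 17/5 = 3.4

Step 2 — sample variances and covariances s[i,j] = (1/(n-1)) · Σ_k (x_{k,i} - mean_i) · (x_{k,j} - mean_j), with n-1 = 4:
  s[A,A] = ((-0.4)·(-0.4) + (1.6)·(1.6) + (-1.4)·(-1.4) + (2.6)·(2.6) + (-2.4)·(-2.4)) / 4 = 17.2/4 = 4.3
  s[A,B] = ((-0.4)·(-2.4) + (1.6)·(3.6) + (-1.4)·(-2.4) + (2.6)·(-2.4) + (-2.4)·(3.6)) / 4 = -4.8/4 = -1.2
  s[B,B] = ((-2.4)·(-2.4) + (3.6)·(3.6) + (-2.4)·(-2.4) + (-2.4)·(-2.4) + (3.6)·(3.6)) / 4 = 43.2/4 = 10.8
  Sample standard deviations s_i = √(s[i,i]):
  s(A) = √(4.3) = 2.0736
  s(B) = √(10.8) = 3.2863

Step 3 — r_{ij} = s_{ij} / (s_i · s_j):
  r[A,A] = 1 (diagonal).
  r[A,B] = -1.2 / (2.0736 · 3.2863) = -1.2 / 6.8147 = -0.1761
  r[B,B] = 1 (diagonal).

R is symmetric with unit diagonal. Assembling:

R = [[1, -0.1761],
 [-0.1761, 1]]


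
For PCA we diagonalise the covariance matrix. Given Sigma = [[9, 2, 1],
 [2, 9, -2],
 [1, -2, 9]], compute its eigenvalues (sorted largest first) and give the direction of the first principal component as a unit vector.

Step 1 — characteristic polynomial p(λ) = det(λI - Sigma) = λ³ - tr·λ² + c_1·λ - det, where tr = trace, c_1 = sum of the principal 2×2 minors, det = det(Sigma):
  tr = 9 + 9 + 9 = 27,
  c_1 = (9·9 - (2)²) + (9·9 - (1)²) + (9·9 - (-2)²) = 77 + 80 + 77 = 234,
  det = 9·(9·9 - (-2)²) - (2)·((2)·9 - (-2)·(1)) + (1)·((2)·(-2) - 9·(1)) = 9·(77) - (2)·(20) + (1)·(-13) = 640.
  So p(λ) = λ³ - 27λ² + 234λ - 640.
Step 2 — look for an integer root (rational root theorem: any rational root is an integer divisor of 640). Testing λ = 10:
  p(10) = 1000 - 2700 + 2340 - 640 = 0  ✓
  Dividing out (λ - 10): p(λ) = (λ - 10)(λ² - 17λ + 64).
Step 3 — remaining eigenvalues from the quadratic λ² - 17λ + 64 = 0:
  Δ = 17² - 4·64 = 289 - 256 = 33,  λ = (17 ± √33)/2 = (17 ± 5.7446)/2 ≈ 11.3723 or 5.6277.
  Sorted: λ_1 = 11.3723,  λ_2 = 10,  λ_3 = 5.6277  (check: sum = 27 = tr ✓).

Step 4 — unit eigenvector for λ_1 ≈ 11.3723: v spans the null space of (Sigma - λ_1 I), whose rows are
  r_1 = (-2.3723, 2, 1),  r_2 = (2, -2.3723, -2),  r_3 = (1, -2, -2.3723).
  v is orthogonal to every row, so take v ∝ r_1 × r_2 = ((2)·(-2) - (1)·(-2.3723), (1)·(2) - (-2.3723)·(-2), (-2.3723)·(-2.3723) - (2)·(2)) ≈ (-1.6277, -2.7446, 1.6277).
  Rescale (multiply by -1 so the first nonzero entry is positive): u = (1.6277, 2.7446, -1.6277).
  ||u|| = √((1.6277)² + (2.7446)² + (-1.6277)²) = √(12.8316) ≈ 3.5821,  v_1 = u/||u|| ≈ (0.4544, 0.7662, -0.4544) (||v_1|| = 1).

λ_1 = 11.3723,  λ_2 = 10,  λ_3 = 5.6277;  v_1 ≈ (0.4544, 0.7662, -0.4544)


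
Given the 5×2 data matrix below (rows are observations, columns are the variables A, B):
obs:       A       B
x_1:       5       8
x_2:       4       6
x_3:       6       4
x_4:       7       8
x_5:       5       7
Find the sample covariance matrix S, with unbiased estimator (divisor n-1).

Step 1 — column means:
  mean(A) = (5 + 4 + 6 + 7 + 5) / 5 = 27/5 = 5.4
  mean(B) = (8 + 6 + 4 + 8 + 7) / 5 = 33/5 = 6.6

Step 2 — sample covariance S[i,j] = (1/(n-1)) · Σ_k (x_{k,i} - mean_i) · (x_{k,j} - mean_j), with n-1 = 4.
  S[A,A] = ((-0.4)·(-0.4) + (-1.4)·(-1.4) + (0.6)·(0.6) + (1.6)·(1.6) + (-0.4)·(-0.4)) / 4 = 5.2/4 = 1.3
  S[A,B] = ((-0.4)·(1.4) + (-1.4)·(-0.6) + (0.6)·(-2.6) + (1.6)·(1.4) + (-0.4)·(0.4)) / 4 = 0.8/4 = 0.2
  S[B,B] = ((1.4)·(1.4) + (-0.6)·(-0.6) + (-2.6)·(-2.6) + (1.4)·(1.4) + (0.4)·(0.4)) / 4 = 11.2/4 = 2.8

S is symmetric (S[j,i] = S[i,j]). Assembling:

S = [[1.3, 0.2],
 [0.2, 2.8]]


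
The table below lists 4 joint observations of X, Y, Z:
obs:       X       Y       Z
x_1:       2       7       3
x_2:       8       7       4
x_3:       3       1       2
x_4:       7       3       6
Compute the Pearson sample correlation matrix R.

Step 1 — column means:
  mean(X) = (2 + 8 + 3 + 7) / 4 = 20/4 = 5
  mean(Y) = (7 + 7 + 1 + 3) / 4 = 18/4 = 4.5
  mean(Z) = (3 + 4 + 2 + 6) / 4 = 15/4 = 3.75

Step 2 — sample variances and covariances s[i,j] = (1/(n-1)) · Σ_k (x_{k,i} - mean_i) · (x_{k,j} - mean_j), with n-1 = 3:
  s[X,X] = ((-3)·(-3) + (3)·(3) + (-2)·(-2) + (2)·(2)) / 3 = 26/3 = 8.6667
  s[X,Y] = ((-3)·(2.5) + (3)·(2.5) + (-2)·(-3.5) + (2)·(-1.5)) / 3 = 4/3 = 1.3333
  s[X,Z] = ((-3)·(-0.75) + (3)·(0.25) + (-2)·(-1.75) + (2)·(2.25)) / 3 = 11/3 = 3.6667
  s[Y,Y] = ((2.5)·(2.5) + (2.5)·(2.5) + (-3.5)·(-3.5) + (-1.5)·(-1.5)) / 3 = 27/3 = 9
  s[Y,Z] = ((2.5)·(-0.75) + (2.5)·(0.25) + (-3.5)·(-1.75) + (-1.5)·(2.25)) / 3 = 1.5/3 = 0.5
  s[Z,Z] = ((-0.75)·(-0.75) + (0.25)·(0.25) + (-1.75)·(-1.75) + (2.25)·(2.25)) / 3 = 8.75/3 = 2.9167
  Sample standard deviations s_i = √(s[i,i]):
  s(X) = √(8.6667) = 2.9439
  s(Y) = √(9) = 3
  s(Z) = √(2.9167) = 1.7078

Step 3 — r_{ij} = s_{ij} / (s_i · s_j):
  r[X,X] = 1 (diagonal).
  r[X,Y] = 1.3333 / (2.9439 · 3) = 1.3333 / 8.8318 = 0.151
  r[X,Z] = 3.6667 / (2.9439 · 1.7078) = 3.6667 / 5.0277 = 0.7293
  r[Y,Y] = 1 (diagonal).
  r[Y,Z] = 0.5 / (3 · 1.7078) = 0.5 / 5.1235 = 0.0976
  r[Z,Z] = 1 (diagonal).

R is symmetric with unit diagonal. Assembling:

R = [[1, 0.151, 0.7293],
 [0.151, 1, 0.0976],
 [0.7293, 0.0976, 1]]


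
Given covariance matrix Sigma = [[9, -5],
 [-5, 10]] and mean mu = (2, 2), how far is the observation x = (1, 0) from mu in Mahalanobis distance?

Step 1 — centre the observation: (x - mu) = (-1, -2).

Step 2 — invert Sigma. det(Sigma) = 9·10 - (-5)² = 65.
  Sigma^{-1} = (1/det) · [[d, -b], [-b, a]] = [[0.1538, 0.0769],
 [0.0769, 0.1385]].

Step 3 — form the quadratic (x - mu)^T · Sigma^{-1} · (x - mu):
  Sigma^{-1} · (x - mu) = (-0.3077, -0.3538).
  (x - mu)^T · [Sigma^{-1} · (x - mu)] = (-1)·(-0.3077) + (-2)·(-0.3538) = 1.0154.

Step 4 — take square root: d = √(1.0154) ≈ 1.0077.

d(x, mu) = √(1.0154) ≈ 1.0077


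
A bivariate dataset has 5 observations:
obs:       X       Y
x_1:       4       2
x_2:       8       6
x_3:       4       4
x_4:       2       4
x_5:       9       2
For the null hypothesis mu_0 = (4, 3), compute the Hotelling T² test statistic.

Step 1 — sample mean vector:
  mean(X) = (4 + 8 + 4 + 2 + 9) / 5 = 27/5 = 5.4
  mean(Y) = (2 + 6 + 4 + 4 + 2) / 5 = 18/5 = 3.6
  x̄ = (5.4, 3.6),  deviation x̄ - mu_0 = (5.4, 3.6) - (4, 3) = (1.4, 0.6).

Step 2 — sample covariance matrix, S[i,j] = (1/(n-1)) · Σ_k (x_{k,i} - mean_i) · (x_{k,j} - mean_j), divisor n-1 = 4:
  S[X,X] = ((-1.4)·(-1.4) + (2.6)·(2.6) + (-1.4)·(-1.4) + (-3.4)·(-3.4) + (3.6)·(3.6)) / 4 = 35.2/4 = 8.8
  S[X,Y] = ((-1.4)·(-1.6) + (2.6)·(2.4) + (-1.4)·(0.4) + (-3.4)·(0.4) + (3.6)·(-1.6)) / 4 = 0.8/4 = 0.2
  S[Y,Y] = ((-1.6)·(-1.6) + (2.4)·(2.4) + (0.4)·(0.4) + (0.4)·(0.4) + (-1.6)·(-1.6)) / 4 = 11.2/4 = 2.8
  S = [[8.8, 0.2],
 [0.2, 2.8]].

Step 3 — invert S. det(S) = 8.8·2.8 - (0.2)² = 24.6.
  S^{-1} = (1/det) · [[d, -b], [-b, a]] = [[0.1138, -0.0081],
 [-0.0081, 0.3577]].

Step 4 — quadratic form (x̄ - mu_0)^T · S^{-1} · (x̄ - mu_0):
  S^{-1} · (x̄ - mu_0) = (0.1545, 0.2033),
  (x̄ - mu_0)^T · [...] = (1.4)·(0.1545) + (0.6)·(0.2033) = 0.3382.

Step 5 — scale by n: T² = 5 · 0.3382 = 1.6911.

T² ≈ 1.6911


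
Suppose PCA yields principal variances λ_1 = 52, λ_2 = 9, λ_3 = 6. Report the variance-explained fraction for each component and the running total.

Step 1 — total variance = trace(Sigma) = Σ λ_i = 52 + 9 + 6 = 67.

Step 2 — fraction explained by component i = λ_i / Σ λ:
  PC1: 52/67 = 0.7761
  PC2: 9/67 = 0.1343
  PC3: 6/67 = 0.0896

Step 3 — cumulative fraction after k components = (λ_1 + ... + λ_k) / Σ λ:
  k = 1: 52/67 = 0.7761
  k = 2: (52 + 9)/67 = 61/67 = 0.9104
  k = 3: (52 + 9 + 6)/67 = 67/67 = 1

Summary (fraction, with percent):

explained: PC1 0.7761 (77.61%), PC2 0.1343 (13.43%), PC3 0.0896 (8.96%);  cumulative: 0.7761, 0.9104, 1


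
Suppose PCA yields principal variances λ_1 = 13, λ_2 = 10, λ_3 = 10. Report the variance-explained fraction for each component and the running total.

Step 1 — total variance = trace(Sigma) = Σ λ_i = 13 + 10 + 10 = 33.

Step 2 — fraction explained by component i = λ_i / Σ λ:
  PC1: 13/33 = 0.3939
  PC2: 10/33 = 0.303
  PC3: 10/33 = 0.303

Step 3 — cumulative fraction after k components = (λ_1 + ... + λ_k) / Σ λ:
  k = 1: 13/33 = 0.3939
  k = 2: (13 + 10)/33 = 23/33 = 0.697
  k = 3: (13 + 10 + 10)/33 = 33/33 = 1

Summary (fraction, with percent):

explained: PC1 0.3939 (39.39%), PC2 0.303 (30.3%), PC3 0.303 (30.3%);  cumulative: 0.3939, 0.697, 1


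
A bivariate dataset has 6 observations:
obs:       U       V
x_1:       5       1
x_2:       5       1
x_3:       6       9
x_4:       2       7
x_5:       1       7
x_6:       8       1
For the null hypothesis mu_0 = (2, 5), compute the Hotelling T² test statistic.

Step 1 — sample mean vector:
  mean(U) = (5 + 5 + 6 + 2 + 1 + 8) / 6 = 27/6 = 4.5
  mean(V) = (1 + 1 + 9 + 7 + 7 + 1) / 6 = 26/6 = 4.3333
  x̄ = (4.5, 4.3333),  deviation x̄ - mu_0 = (4.5, 4.3333) - (2, 5) = (2.5, -0.6667).

Step 2 — sample covariance matrix, S[i,j] = (1/(n-1)) · Σ_k (x_{k,i} - mean_i) · (x_{k,j} - mean_j), divisor n-1 = 5:
  S[U,U] = ((0.5)·(0.5) + (0.5)·(0.5) + (1.5)·(1.5) + (-2.5)·(-2.5) + (-3.5)·(-3.5) + (3.5)·(3.5)) / 5 = 33.5/5 = 6.7
  S[U,V] = ((0.5)·(-3.3333) + (0.5)·(-3.3333) + (1.5)·(4.6667) + (-2.5)·(2.6667) + (-3.5)·(2.6667) + (3.5)·(-3.3333)) / 5 = -24/5 = -4.8
  S[V,V] = ((-3.3333)·(-3.3333) + (-3.3333)·(-3.3333) + (4.6667)·(4.6667) + (2.6667)·(2.6667) + (2.6667)·(2.6667) + (-3.3333)·(-3.3333)) / 5 = 69.3333/5 = 13.8667
  S = [[6.7, -4.8],
 [-4.8, 13.8667]].

Step 3 — invert S. det(S) = 6.7·13.8667 - (-4.8)² = 69.8667.
  S^{-1} = (1/det) · [[d, -b], [-b, a]] = [[0.1985, 0.0687],
 [0.0687, 0.0959]].

Step 4 — quadratic form (x̄ - mu_0)^T · S^{-1} · (x̄ - mu_0):
  S^{-1} · (x̄ - mu_0) = (0.4504, 0.1078),
  (x̄ - mu_0)^T · [...] = (2.5)·(0.4504) + (-0.6667)·(0.1078) = 1.0541.

Step 5 — scale by n: T² = 6 · 1.0541 = 6.3244.

T² ≈ 6.3244


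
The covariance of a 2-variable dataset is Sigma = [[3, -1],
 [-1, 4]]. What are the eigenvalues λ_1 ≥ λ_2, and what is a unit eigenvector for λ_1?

Step 1 — characteristic polynomial of 2×2 Sigma:
  det(Sigma - λI) = λ² - trace · λ + det = 0.
  trace = 3 + 4 = 7, det = 3·4 - (-1)² = 11.
Step 2 — discriminant:
  Δ = trace² - 4·det = 49 - 44 = 5.
Step 3 — eigenvalues:
  λ = (trace ± √Δ)/2 = (7 ± 2.2361)/2,
  λ_1 = 4.618,  λ_2 = 2.382.

Step 4 — unit eigenvector for λ_1: solve (Sigma - λ_1 I)v = 0. First row:
  (3 - 4.618)·v_x + (-1)·v_y = 0, i.e. (-1.618)·v_x + (-1)·v_y = 0,
  so v ∝ (b, λ_1 - a) = (-1, 1.618); multiply by -1 so the first entry is positive: u = (1, -1.618).
  ||u|| = √((1)² + (-1.618)²) = √(3.618) ≈ 1.9021,
  v_1 = u/||u|| ≈ (0.5257, -0.8507) (||v_1|| = 1).

λ_1 = 4.618,  λ_2 = 2.382;  v_1 ≈ (0.5257, -0.8507)
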